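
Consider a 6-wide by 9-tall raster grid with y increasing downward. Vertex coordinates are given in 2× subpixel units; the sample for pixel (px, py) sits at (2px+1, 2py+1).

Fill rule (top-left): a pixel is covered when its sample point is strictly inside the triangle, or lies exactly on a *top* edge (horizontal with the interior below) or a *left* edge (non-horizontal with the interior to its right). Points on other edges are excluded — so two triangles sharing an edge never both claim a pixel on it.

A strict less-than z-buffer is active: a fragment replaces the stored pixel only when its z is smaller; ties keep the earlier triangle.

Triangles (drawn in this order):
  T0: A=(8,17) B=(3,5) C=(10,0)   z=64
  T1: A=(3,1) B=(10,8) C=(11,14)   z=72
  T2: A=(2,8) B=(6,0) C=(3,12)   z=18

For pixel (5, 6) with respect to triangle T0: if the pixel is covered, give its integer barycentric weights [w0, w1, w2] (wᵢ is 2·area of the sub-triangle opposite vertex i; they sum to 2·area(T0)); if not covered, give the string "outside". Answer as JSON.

T0:
  2·area = 109
  edge (8, 17)→(3, 5): d=(-5,-12) top-left  bias=+0
  edge (3, 5)→(10, 0): d=(7,-5) top-left  bias=+0
  edge (10, 0)→(8, 17): d=(-2,17) right/bottom  bias=-1
    (4,0)@(9, 1): e=[92,2,15] → #
    (5,0)@(11, 1): e=[116,12,-19] → ·
    (3,1)@(7, 3): e=[58,6,45] → #
    (5,1)@(11, 3): e=[106,26,-23] → ·
    (1,2)@(3, 5): e=[0,0,109] → #  [on edge]
    (2,2)@(5, 5): e=[24,10,75] → #
    (5,2)@(11, 5): e=[96,40,-27] → ·
    (1,3)@(3, 7): e=[-10,14,105] → ·
    (2,3)@(5, 7): e=[14,24,71] → #
    (5,3)@(11, 7): e=[86,54,-31] → ·
    (2,4)@(5, 9): e=[4,38,67] → #
    (4,4)@(9, 9): e=[52,58,-1] → ·
  covered (14 px):
    · · · · # ·
    · · · # # ·
    · # # # # ·
    · · # # # ·
    · · # # · ·
    · · · # · ·
    · · · # · ·
    · · · · · ·
    · · · · · ·
T1:
  2·area = 35
  edge (3, 1)→(10, 8): d=(7,7) right/bottom  bias=-1
  edge (10, 8)→(11, 14): d=(1,6) right/bottom  bias=-1
  edge (11, 14)→(3, 1): d=(-8,-13) top-left  bias=+0
    (1,0)@(3, 1): e=[0,35,0] → ·  [on edge]
    (2,1)@(5, 3): e=[0,25,10] → ·  [on edge]
    (3,2)@(7, 5): e=[0,15,20] → ·  [on edge]
    (3,3)@(7, 7): e=[14,17,4] → #
    (4,3)@(9, 7): e=[0,5,30] → ·  [on edge]
    (3,4)@(7, 9): e=[28,19,-12] → ·
    (4,4)@(9, 9): e=[14,7,14] → #
    (5,4)@(11, 9): e=[0,-5,40] → ·  [on edge]
    (4,5)@(9, 11): e=[28,9,-2] → ·
  covered (2 px):
    · · · · · ·
    · · · · · ·
    · · · · · ·
    · · · # · ·
    · · · · # ·
    · · · · · ·
    · · · · · ·
    · · · · · ·
    · · · · · ·
T2:
  2·area = 24
  edge (2, 8)→(6, 0): d=(4,-8) top-left  bias=+0
  edge (6, 0)→(3, 12): d=(-3,12) right/bottom  bias=-1
  edge (3, 12)→(2, 8): d=(-1,-4) top-left  bias=+0
    (2,1)@(5, 3): e=[4,3,17] → #
    (3,1)@(7, 3): e=[20,-21,25] → ·
    (2,2)@(5, 5): e=[12,-3,15] → ·
    (1,3)@(3, 7): e=[4,15,5] → #
    (2,3)@(5, 7): e=[20,-9,13] → ·
    (1,4)@(3, 9): e=[12,9,3] → #
    (2,4)@(5, 9): e=[28,-15,11] → ·
    (1,5)@(3, 11): e=[20,3,1] → #
    (2,5)@(5, 11): e=[36,-21,9] → ·
    (1,6)@(3, 13): e=[28,-3,-1] → ·
  covered (4 px):
    · · · · · ·
    · · # · · ·
    · · · · · ·
    · # · · · ·
    · # · · · ·
    · # · · · ·
    · · · · · ·
    · · · · · ·
    · · · · · ·

Answer: "outside"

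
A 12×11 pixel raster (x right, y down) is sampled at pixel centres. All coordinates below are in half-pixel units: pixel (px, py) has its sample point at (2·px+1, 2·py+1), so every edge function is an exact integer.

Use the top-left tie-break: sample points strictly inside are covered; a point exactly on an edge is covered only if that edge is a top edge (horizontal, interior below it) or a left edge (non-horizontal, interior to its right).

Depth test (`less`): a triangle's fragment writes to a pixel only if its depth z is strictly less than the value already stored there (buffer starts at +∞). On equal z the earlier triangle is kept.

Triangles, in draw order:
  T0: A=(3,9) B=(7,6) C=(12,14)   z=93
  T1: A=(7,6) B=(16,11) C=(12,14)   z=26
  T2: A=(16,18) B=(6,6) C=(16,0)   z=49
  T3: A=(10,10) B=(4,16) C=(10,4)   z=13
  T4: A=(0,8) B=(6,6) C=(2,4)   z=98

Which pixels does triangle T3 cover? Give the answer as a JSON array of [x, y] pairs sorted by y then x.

T0:
  2·area = 47
  edge (3, 9)→(7, 6): d=(4,-3) top-left  bias=+0
  edge (7, 6)→(12, 14): d=(5,8) right/bottom  bias=-1
  edge (12, 14)→(3, 9): d=(-9,-5) top-left  bias=+0
    (5,1)@(11, 3): e=[0,-47,94] → ·  [on edge]
    (3,3)@(7, 7): e=[4,5,38] → █
    (4,3)@(9, 7): e=[10,-11,48] → ·
    (1,4)@(3, 9): e=[0,47,0] → █  [on edge]
    (2,4)@(5, 9): e=[6,31,10] → █
    (4,4)@(9, 9): e=[18,-1,30] → ·
    (1,5)@(3, 11): e=[8,57,-18] → ·
    (2,5)@(5, 11): e=[14,41,-8] → ·
    (3,5)@(7, 11): e=[20,25,2] → █
    (4,5)@(9, 11): e=[26,9,12] → █
    (5,5)@(11, 11): e=[32,-7,22] → ·
    (3,6)@(7, 13): e=[28,35,-16] → ·
    (10,9)@(21, 19): e=[94,-47,0] → ·  [on edge]
  covered (7 px):
    · · · · · · · · · · · ·
    · · · · · · · · · · · ·
    · · · · · · · · · · · ·
    · · · █ · · · · · · · ·
    · █ █ █ · · · · · · · ·
    · · · █ █ · · · · · · ·
    · · · · · █ · · · · · ·
    · · · · · · · · · · · ·
    · · · · · · · · · · · ·
    · · · · · · · · · · · ·
    · · · · · · · · · · · ·
T1:
  2·area = 47
  edge (7, 6)→(16, 11): d=(9,5) right/bottom  bias=-1
  edge (16, 11)→(12, 14): d=(-4,3) right/bottom  bias=-1
  edge (12, 14)→(7, 6): d=(-5,-8) top-left  bias=+0
    (4,4)@(9, 9): e=[17,29,1] → █
    (5,4)@(11, 9): e=[7,23,17] → █
    (6,4)@(13, 9): e=[-3,17,33] → ·
    (4,5)@(9, 11): e=[35,21,-9] → ·
    (5,5)@(11, 11): e=[25,15,7] → █
    (6,5)@(13, 11): e=[15,9,23] → █
    (7,5)@(15, 11): e=[5,3,39] → █
    (8,5)@(17, 11): e=[-5,-3,55] → ·
    (5,6)@(11, 13): e=[43,7,-3] → ·
    (6,6)@(13, 13): e=[33,1,13] → █
    (7,6)@(15, 13): e=[23,-5,29] → ·
    (6,7)@(13, 15): e=[51,-7,3] → ·
  covered (6 px):
    · · · · · · · · · · · ·
    · · · · · · · · · · · ·
    · · · · · · · · · · · ·
    · · · · · · · · · · · ·
    · · · · █ █ · · · · · ·
    · · · · · █ █ █ · · · ·
    · · · · · · █ · · · · ·
    · · · · · · · · · · · ·
    · · · · · · · · · · · ·
    · · · · · · · · · · · ·
    · · · · · · · · · · · ·
T2:
  2·area = 180
  edge (16, 18)→(6, 6): d=(-10,-12) top-left  bias=+0
  edge (6, 6)→(16, 0): d=(10,-6) top-left  bias=+0
  edge (16, 0)→(16, 18): d=(0,18) right/bottom  bias=-1
    (7,0)@(15, 1): e=[158,4,18] → █
    (8,0)@(17, 1): e=[182,16,-18] → ·
    (5,1)@(11, 3): e=[90,0,90] → █  [on edge]
    (6,1)@(13, 3): e=[114,12,54] → █
    (8,1)@(17, 3): e=[162,36,-18] → ·
    (4,2)@(9, 5): e=[46,8,126] → █
    (8,2)@(17, 5): e=[142,56,-18] → ·
    (3,3)@(7, 7): e=[2,16,162] → █
    (8,3)@(17, 7): e=[122,76,-18] → ·
    (0,4)@(1, 9): e=[-90,0,270] → ·  [on edge]
    (3,4)@(7, 9): e=[-18,36,162] → ·
    (4,4)@(9, 9): e=[6,48,126] → █
  covered (23 px):
    · · · · · · · █ · · · ·
    · · · · · █ █ █ · · · ·
    · · · · █ █ █ █ · · · ·
    · · · █ █ █ █ █ · · · ·
    · · · · █ █ █ █ · · · ·
    · · · · · █ █ █ · · · ·
    · · · · · · █ █ · · · ·
    · · · · · · · █ · · · ·
    · · · · · · · · · · · ·
    · · · · · · · · · · · ·
    · · · · · · · · · · · ·
T3:
  2·area = 36
  edge (10, 10)→(4, 16): d=(-6,6) right/bottom  bias=-1
  edge (4, 16)→(10, 4): d=(6,-12) top-left  bias=+0
  edge (10, 4)→(10, 10): d=(0,6) right/bottom  bias=-1
    (9,0)@(19, 1): e=[0,90,-54] → ·  [on edge]
    (8,1)@(17, 3): e=[0,78,-42] → ·  [on edge]
    (7,2)@(15, 5): e=[0,66,-30] → ·  [on edge]
    (4,3)@(9, 7): e=[24,6,6] → █
    (5,3)@(11, 7): e=[12,30,-6] → ·
    (6,3)@(13, 7): e=[0,54,-18] → ·  [on edge]
    (4,4)@(9, 9): e=[12,18,6] → █
    (5,4)@(11, 9): e=[0,42,-6] → ·  [on edge]
    (3,5)@(7, 11): e=[12,6,18] → █
    (4,5)@(9, 11): e=[0,30,6] → ·  [on edge]
    (3,6)@(7, 13): e=[0,18,18] → ·  [on edge]
    (2,7)@(5, 15): e=[0,6,30] → ·  [on edge]
    (1,8)@(3, 17): e=[0,-6,42] → ·  [on edge]
    (0,9)@(1, 19): e=[0,-18,54] → ·  [on edge]
  covered (3 px):
    · · · · · · · · · · · ·
    · · · · · · · · · · · ·
    · · · · · · · · · · · ·
    · · · · █ · · · · · · ·
    · · · · █ · · · · · · ·
    · · · █ · · · · · · · ·
    · · · · · · · · · · · ·
    · · · · · · · · · · · ·
    · · · · · · · · · · · ·
    · · · · · · · · · · · ·
    · · · · · · · · · · · ·
T4:
  2·area = 20  (B↔C swapped to make it positive)
  edge (0, 8)→(2, 4): d=(2,-4) top-left  bias=+0
  edge (2, 4)→(6, 6): d=(4,2) right/bottom  bias=-1
  edge (6, 6)→(0, 8): d=(-6,2) right/bottom  bias=-1
    (10,0)@(21, 1): e=[70,-50,0] → ·  [on edge]
    (7,1)@(15, 3): e=[50,-30,0] → ·  [on edge]
    (1,2)@(3, 5): e=[6,2,12] → █
    (2,2)@(5, 5): e=[14,-2,8] → ·
    (4,2)@(9, 5): e=[30,-10,0] → ·  [on edge]
    (0,3)@(1, 7): e=[2,14,4] → █
    (1,3)@(3, 7): e=[10,10,0] → ·  [on edge]
    (0,4)@(1, 9): e=[6,22,-8] → ·
  covered (2 px):
    · · · · · · · · · · · ·
    · · · · · · · · · · · ·
    · █ · · · · · · · · · ·
    █ · · · · · · · · · · ·
    · · · · · · · · · · · ·
    · · · · · · · · · · · ·
    · · · · · · · · · · · ·
    · · · · · · · · · · · ·
    · · · · · · · · · · · ·
    · · · · · · · · · · · ·
    · · · · · · · · · · · ·

Answer: [[4,3],[4,4],[3,5]]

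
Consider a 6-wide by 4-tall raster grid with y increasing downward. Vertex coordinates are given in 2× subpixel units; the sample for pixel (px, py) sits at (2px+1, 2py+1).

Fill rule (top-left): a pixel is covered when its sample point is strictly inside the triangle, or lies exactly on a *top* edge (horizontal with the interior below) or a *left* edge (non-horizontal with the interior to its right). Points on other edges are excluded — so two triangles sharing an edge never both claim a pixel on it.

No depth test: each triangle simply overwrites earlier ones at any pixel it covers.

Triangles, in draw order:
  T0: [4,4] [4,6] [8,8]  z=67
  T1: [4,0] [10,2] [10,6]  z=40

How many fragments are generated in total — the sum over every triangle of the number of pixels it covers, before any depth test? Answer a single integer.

T0:
  2·area = 8  (B↔C swapped to make it positive)
  edge (4, 4)→(8, 8): d=(4,4) right/bottom  bias=-1
  edge (8, 8)→(4, 6): d=(-4,-2) top-left  bias=+0
  edge (4, 6)→(4, 4): d=(0,-2) top-left  bias=+0
    (0,0)@(1, 1): e=[0,14,-6] → ·  [on edge]
    (1,1)@(3, 3): e=[0,10,-2] → ·  [on edge]
    (2,2)@(5, 5): e=[0,6,2] → ·  [on edge]
    (3,3)@(7, 7): e=[0,2,6] → ·  [on edge]
  covered (0 px):
    · · · · · ·
    · · · · · ·
    · · · · · ·
    · · · · · ·
T1:
  2·area = 24
  edge (4, 0)→(10, 2): d=(6,2) right/bottom  bias=-1
  edge (10, 2)→(10, 6): d=(0,4) right/bottom  bias=-1
  edge (10, 6)→(4, 0): d=(-6,-6) top-left  bias=+0
    (2,0)@(5, 1): e=[4,20,0] → █  [on edge]
    (3,0)@(7, 1): e=[0,12,12] → ·  [on edge]
    (2,1)@(5, 3): e=[16,20,-12] → ·
    (3,1)@(7, 3): e=[12,12,0] → █  [on edge]
    (4,1)@(9, 3): e=[8,4,12] → █
    (5,1)@(11, 3): e=[4,-4,24] → ·
    (3,2)@(7, 5): e=[24,12,-12] → ·
    (4,2)@(9, 5): e=[20,4,0] → █  [on edge]
    (5,2)@(11, 5): e=[16,-4,12] → ·
    (4,3)@(9, 7): e=[32,4,-12] → ·
    (5,3)@(11, 7): e=[28,-4,0] → ·  [on edge]
  covered (4 px):
    · · █ · · ·
    · · · █ █ ·
    · · · · █ ·
    · · · · · ·

Result: 4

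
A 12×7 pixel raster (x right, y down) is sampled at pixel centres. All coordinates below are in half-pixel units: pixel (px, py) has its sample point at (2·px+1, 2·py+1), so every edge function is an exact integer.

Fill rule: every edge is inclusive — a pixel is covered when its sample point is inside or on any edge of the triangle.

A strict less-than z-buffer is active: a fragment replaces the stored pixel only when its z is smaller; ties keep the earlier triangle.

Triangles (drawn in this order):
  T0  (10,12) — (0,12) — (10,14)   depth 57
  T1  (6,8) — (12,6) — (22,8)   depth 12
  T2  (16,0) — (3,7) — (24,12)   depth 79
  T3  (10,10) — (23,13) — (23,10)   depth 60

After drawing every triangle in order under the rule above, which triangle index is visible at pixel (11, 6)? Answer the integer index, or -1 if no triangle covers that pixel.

T0:
  2·area = 20  (B↔C swapped to make it positive)
  edge (10, 12)→(10, 14): d=(0,2) inclusive
  edge (10, 14)→(0, 12): d=(-10,-2) inclusive
  edge (0, 12)→(10, 12): d=(10,0) inclusive
    (2,6)@(5, 13): e=[10,0,10] → █  [on edge]
    (3,6)@(7, 13): e=[6,4,10] → █
    (4,6)@(9, 13): e=[2,8,10] → █
    (5,6)@(11, 13): e=[-2,12,10] → ·
  covered (3 px):
    · · · · · · · · · · · ·
    · · · · · · · · · · · ·
    · · · · · · · · · · · ·
    · · · · · · · · · · · ·
    · · · · · · · · · · · ·
    · · · · · · · · · · · ·
    · · █ █ █ · · · · · · ·
T1:
  2·area = 32
  edge (6, 8)→(12, 6): d=(6,-2) inclusive
  edge (12, 6)→(22, 8): d=(10,2) inclusive
  edge (22, 8)→(6, 8): d=(-16,0) inclusive
    (10,1)@(21, 3): e=[0,-48,80] → ·  [on edge]
    (3,2)@(7, 5): e=[-16,0,48] → ·  [on edge]
    (7,2)@(15, 5): e=[0,-16,48] → ·  [on edge]
    (4,3)@(9, 7): e=[0,16,16] → █  [on edge]
    (5,3)@(11, 7): e=[4,12,16] → █
    (6,3)@(13, 7): e=[8,8,16] → █
    (7,3)@(15, 7): e=[12,4,16] → █
    (8,3)@(17, 7): e=[16,0,16] → █  [on edge]
    (9,3)@(19, 7): e=[20,-4,16] → ·
    (1,4)@(3, 9): e=[0,48,-16] → ·  [on edge]
    (4,4)@(9, 9): e=[12,36,-16] → ·
    (5,4)@(11, 9): e=[16,32,-16] → ·
  covered (5 px):
    · · · · · · · · · · · ·
    · · · · · · · · · · · ·
    · · · · · · · · · · · ·
    · · · · █ █ █ █ █ · · ·
    · · · · · · · · · · · ·
    · · · · · · · · · · · ·
    · · · · · · · · · · · ·
T2:
  2·area = 212  (B↔C swapped to make it positive)
  edge (16, 0)→(24, 12): d=(8,12) inclusive
  edge (24, 12)→(3, 7): d=(-21,-5) inclusive
  edge (3, 7)→(16, 0): d=(13,-7) inclusive
    (7,0)@(15, 1): e=[20,186,6] → █
    (8,0)@(17, 1): e=[-4,196,20] → ·
    (5,1)@(11, 3): e=[84,124,4] → █
    (6,1)@(13, 3): e=[60,134,18] → █
    (8,1)@(17, 3): e=[12,154,46] → █
    (9,1)@(19, 3): e=[-12,164,60] → ·
    (3,2)@(7, 5): e=[148,62,2] → █
    (4,2)@(9, 5): e=[124,72,16] → █
    (9,2)@(19, 5): e=[4,122,86] → █
    (10,2)@(21, 5): e=[-20,132,100] → ·
    (1,3)@(3, 7): e=[212,0,0] → █  [on edge]
    (2,3)@(5, 7): e=[188,10,14] → █
  covered (28 px):
    · · · · · · · █ · · · ·
    · · · · · █ █ █ █ · · ·
    · · · █ █ █ █ █ █ █ · ·
    · █ █ █ █ █ █ █ █ █ · ·
    · · · · · · █ █ █ █ █ ·
    · · · · · · · · · · █ █
    · · · · · · · · · · · ·
T3:
  2·area = 39  (B↔C swapped to make it positive)
  edge (10, 10)→(23, 10): d=(13,0) inclusive
  edge (23, 10)→(23, 13): d=(0,3) inclusive
  edge (23, 13)→(10, 10): d=(-13,-3) inclusive
    (11,0)@(23, 1): e=[-117,0,156] → ·  [on edge]
    (11,1)@(23, 3): e=[-91,0,130] → ·  [on edge]
    (11,2)@(23, 5): e=[-65,0,104] → ·  [on edge]
    (11,3)@(23, 7): e=[-39,0,78] → ·  [on edge]
    (11,4)@(23, 9): e=[-13,0,52] → ·  [on edge]
    (7,5)@(15, 11): e=[13,24,2] → █
    (8,5)@(17, 11): e=[13,18,8] → █
    (9,5)@(19, 11): e=[13,12,14] → █
    (10,5)@(21, 11): e=[13,6,20] → █
    (11,5)@(23, 11): e=[13,0,26] → █  [on edge]
    (7,6)@(15, 13): e=[39,24,-24] → ·
    (8,6)@(17, 13): e=[39,18,-18] → ·
    (11,6)@(23, 13): e=[39,0,0] → █  [on edge]
  covered (6 px):
    · · · · · · · · · · · ·
    · · · · · · · · · · · ·
    · · · · · · · · · · · ·
    · · · · · · · · · · · ·
    · · · · · · · · · · · ·
    · · · · · · · █ █ █ █ █
    · · · · · · · · · · · █

Z-buffer (winner per pixel, '.' = empty):
  . . . . . . . 2 . . . .
  . . . . . 2 2 2 2 . . .
  . . . 2 2 2 2 2 2 2 . .
  . 2 2 2 1 1 1 1 1 2 . .
  . . . . . . 2 2 2 2 2 .
  . . . . . . . 3 3 3 3 3
  . . 0 0 0 . . . . . . 3

Answer: 3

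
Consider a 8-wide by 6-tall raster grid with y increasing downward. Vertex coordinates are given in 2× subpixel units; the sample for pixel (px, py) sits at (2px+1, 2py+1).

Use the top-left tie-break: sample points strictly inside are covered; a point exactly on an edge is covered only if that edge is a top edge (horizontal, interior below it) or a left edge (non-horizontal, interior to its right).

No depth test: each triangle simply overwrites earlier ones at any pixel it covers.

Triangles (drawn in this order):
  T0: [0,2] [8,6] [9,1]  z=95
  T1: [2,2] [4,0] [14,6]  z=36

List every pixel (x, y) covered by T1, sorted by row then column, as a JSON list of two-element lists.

T0:
  2·area = 44  (B↔C swapped to make it positive)
  edge (0, 2)→(9, 1): d=(9,-1) top-left  bias=+0
  edge (9, 1)→(8, 6): d=(-1,5) right/bottom  bias=-1
  edge (8, 6)→(0, 2): d=(-8,-4) top-left  bias=+0
    (4,0)@(9, 1): e=[0,0,44] → .  [on edge]
    (1,1)@(3, 3): e=[12,28,4] → X
    (2,1)@(5, 3): e=[14,18,12] → X
    (3,1)@(7, 3): e=[16,8,20] → X
    (4,1)@(9, 3): e=[18,-2,28] → .
    (1,2)@(3, 5): e=[30,26,-12] → .
    (2,2)@(5, 5): e=[32,16,-4] → .
    (3,2)@(7, 5): e=[34,6,4] → X
    (4,2)@(9, 5): e=[36,-4,12] → .
    (3,3)@(7, 7): e=[52,4,-12] → .
    (3,5)@(7, 11): e=[88,0,-44] → .  [on edge]
  covered (4 px):
    . . . . . . . .
    . X X X . . . .
    . . . X . . . .
    . . . . . . . .
    . . . . . . . .
    . . . . . . . .
T1:
  2·area = 32
  edge (2, 2)→(4, 0): d=(2,-2) top-left  bias=+0
  edge (4, 0)→(14, 6): d=(10,6) right/bottom  bias=-1
  edge (14, 6)→(2, 2): d=(-12,-4) top-left  bias=+0
    (1,0)@(3, 1): e=[0,16,16] → X  [on edge]
    (2,0)@(5, 1): e=[4,4,24] → X
    (3,0)@(7, 1): e=[8,-8,32] → .
    (0,1)@(1, 3): e=[0,48,-16] → .  [on edge]
    (1,1)@(3, 3): e=[4,36,-8] → .
    (2,1)@(5, 3): e=[8,24,0] → X  [on edge]
    (3,1)@(7, 3): e=[12,12,8] → X
    (4,1)@(9, 3): e=[16,0,16] → .  [on edge]
    (2,2)@(5, 5): e=[12,44,-24] → .
    (3,2)@(7, 5): e=[16,32,-16] → .
    (5,2)@(11, 5): e=[24,8,0] → X  [on edge]
    (6,2)@(13, 5): e=[28,-4,8] → .
  covered (5 px):
    . X X . . . . .
    . . X X . . . .
    . . . . . X . .
    . . . . . . . .
    . . . . . . . .
    . . . . . . . .

Result: [[1,0],[2,0],[2,1],[3,1],[5,2]]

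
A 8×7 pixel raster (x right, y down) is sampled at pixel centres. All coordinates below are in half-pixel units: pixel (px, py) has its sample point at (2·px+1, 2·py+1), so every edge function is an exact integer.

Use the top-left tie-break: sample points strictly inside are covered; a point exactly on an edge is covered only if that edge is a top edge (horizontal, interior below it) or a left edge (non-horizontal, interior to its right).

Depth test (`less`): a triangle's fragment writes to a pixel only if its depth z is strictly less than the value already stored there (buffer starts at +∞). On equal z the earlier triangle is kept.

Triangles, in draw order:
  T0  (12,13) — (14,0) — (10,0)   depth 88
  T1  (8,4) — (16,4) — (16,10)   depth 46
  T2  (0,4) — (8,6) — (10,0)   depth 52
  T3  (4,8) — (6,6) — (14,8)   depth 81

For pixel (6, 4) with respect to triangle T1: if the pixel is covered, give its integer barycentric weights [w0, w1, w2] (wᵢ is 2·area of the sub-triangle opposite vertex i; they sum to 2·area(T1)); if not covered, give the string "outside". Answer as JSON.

T0:
  2·area = 52  (B↔C swapped to make it positive)
  edge (12, 13)→(10, 0): d=(-2,-13) top-left  bias=+0
  edge (10, 0)→(14, 0): d=(4,0) top-left  bias=+0
  edge (14, 0)→(12, 13): d=(-2,13) right/bottom  bias=-1
    (5,0)@(11, 1): e=[11,4,37] → #
    (6,0)@(13, 1): e=[37,4,11] → #
    (7,0)@(15, 1): e=[63,4,-15] → ·
    (5,1)@(11, 3): e=[7,12,33] → #
    (7,1)@(15, 3): e=[59,12,-19] → ·
    (5,2)@(11, 5): e=[3,20,29] → #
    (7,2)@(15, 5): e=[55,20,-23] → ·
    (5,3)@(11, 7): e=[-1,28,25] → ·
    (6,3)@(13, 7): e=[25,28,-1] → ·
  covered (6 px):
    · · · · · # # ·
    · · · · · # # ·
    · · · · · # # ·
    · · · · · · · ·
    · · · · · · · ·
    · · · · · · · ·
    · · · · · · · ·
T1:
  2·area = 48
  edge (8, 4)→(16, 4): d=(8,0) top-left  bias=+0
  edge (16, 4)→(16, 10): d=(0,6) right/bottom  bias=-1
  edge (16, 10)→(8, 4): d=(-8,-6) top-left  bias=+0
    (5,2)@(11, 5): e=[8,30,10] → #
    (6,2)@(13, 5): e=[8,18,22] → #
    (7,2)@(15, 5): e=[8,6,34] → #
    (5,3)@(11, 7): e=[24,30,-6] → ·
    (6,3)@(13, 7): e=[24,18,6] → #
    (6,4)@(13, 9): e=[40,18,-10] → ·
    (7,4)@(15, 9): e=[40,6,2] → #
    (7,5)@(15, 11): e=[56,6,-14] → ·
  covered (6 px):
    · · · · · · · ·
    · · · · · · · ·
    · · · · · # # #
    · · · · · · # #
    · · · · · · · #
    · · · · · · · ·
    · · · · · · · ·
T2:
  2·area = 52  (B↔C swapped to make it positive)
  edge (0, 4)→(10, 0): d=(10,-4) top-left  bias=+0
  edge (10, 0)→(8, 6): d=(-2,6) right/bottom  bias=-1
  edge (8, 6)→(0, 4): d=(-8,-2) top-left  bias=+0
    (4,0)@(9, 1): e=[6,4,42] → #
    (5,0)@(11, 1): e=[14,-8,46] → ·
    (1,1)@(3, 3): e=[2,36,14] → #
    (2,1)@(5, 3): e=[10,24,18] → #
    (3,1)@(7, 3): e=[18,12,22] → #
    (4,1)@(9, 3): e=[26,0,26] → ·  [on edge]
    (1,2)@(3, 5): e=[22,32,-2] → ·
    (2,2)@(5, 5): e=[30,20,2] → #
    (4,2)@(9, 5): e=[46,-4,10] → ·
    (2,3)@(5, 7): e=[50,16,-14] → ·
    (3,3)@(7, 7): e=[58,4,-10] → ·
    (3,4)@(7, 9): e=[78,0,-26] → ·  [on edge]
  covered (6 px):
    · · · · # · · ·
    · # # # · · · ·
    · · # # · · · ·
    · · · · · · · ·
    · · · · · · · ·
    · · · · · · · ·
    · · · · · · · ·
T3:
  2·area = 20
  edge (4, 8)→(6, 6): d=(2,-2) top-left  bias=+0
  edge (6, 6)→(14, 8): d=(8,2) right/bottom  bias=-1
  edge (14, 8)→(4, 8): d=(-10,0) right/bottom  bias=-1
    (5,0)@(11, 1): e=[0,-50,70] → ·  [on edge]
    (4,1)@(9, 3): e=[0,-30,50] → ·  [on edge]
    (3,2)@(7, 5): e=[0,-10,30] → ·  [on edge]
    (2,3)@(5, 7): e=[0,10,10] → #  [on edge]
    (3,3)@(7, 7): e=[4,6,10] → #
    (4,3)@(9, 7): e=[8,2,10] → #
    (5,3)@(11, 7): e=[12,-2,10] → ·
    (1,4)@(3, 9): e=[0,30,-10] → ·  [on edge]
    (2,4)@(5, 9): e=[4,26,-10] → ·
    (3,4)@(7, 9): e=[8,22,-10] → ·
    (4,4)@(9, 9): e=[12,18,-10] → ·
    (0,5)@(1, 11): e=[0,50,-30] → ·  [on edge]
  covered (3 px):
    · · · · · · · ·
    · · · · · · · ·
    · · · · · · · ·
    · · # # # · · ·
    · · · · · · · ·
    · · · · · · · ·
    · · · · · · · ·

Result: "outside"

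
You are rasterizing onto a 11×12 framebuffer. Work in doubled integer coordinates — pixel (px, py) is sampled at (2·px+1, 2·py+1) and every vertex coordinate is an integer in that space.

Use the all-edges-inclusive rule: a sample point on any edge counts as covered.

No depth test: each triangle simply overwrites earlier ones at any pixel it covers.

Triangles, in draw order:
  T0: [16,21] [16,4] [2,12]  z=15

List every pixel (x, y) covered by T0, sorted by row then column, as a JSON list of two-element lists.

T0:
  2·area = 238  (B↔C swapped to make it positive)
  edge (16, 21)→(2, 12): d=(-14,-9) inclusive
  edge (2, 12)→(16, 4): d=(14,-8) inclusive
  edge (16, 4)→(16, 21): d=(0,17) inclusive
    (7,2)@(15, 5): e=[215,6,17] → X
    (8,2)@(17, 5): e=[233,22,-17] → .
    (5,3)@(11, 7): e=[151,2,85] → X
    (6,3)@(13, 7): e=[169,18,51] → X
    (8,3)@(17, 7): e=[205,50,-17] → .
    (4,4)@(9, 9): e=[105,14,119] → X
    (8,4)@(17, 9): e=[177,78,-17] → .
    (2,5)@(5, 11): e=[41,10,187] → X
    (3,5)@(7, 11): e=[59,26,153] → X
    (8,5)@(17, 11): e=[149,106,-17] → .
    (2,6)@(5, 13): e=[13,38,187] → X
    (8,6)@(17, 13): e=[121,134,-17] → .
  covered (30 px):
    . . . . . . . . . . .
    . . . . . . . . . . .
    . . . . . . . X . . .
    . . . . . X X X . . .
    . . . . X X X X . . .
    . . X X X X X X . . .
    . . X X X X X X . . .
    . . . X X X X X . . .
    . . . . . X X X . . .
    . . . . . . X X . . .
    . . . . . . . . . . .
    . . . . . . . . . . .

Final: [[7,2],[5,3],[6,3],[7,3],[4,4],[5,4],[6,4],[7,4],[2,5],[3,5],[4,5],[5,5],[6,5],[7,5],[2,6],[3,6],[4,6],[5,6],[6,6],[7,6],[3,7],[4,7],[5,7],[6,7],[7,7],[5,8],[6,8],[7,8],[6,9],[7,9]]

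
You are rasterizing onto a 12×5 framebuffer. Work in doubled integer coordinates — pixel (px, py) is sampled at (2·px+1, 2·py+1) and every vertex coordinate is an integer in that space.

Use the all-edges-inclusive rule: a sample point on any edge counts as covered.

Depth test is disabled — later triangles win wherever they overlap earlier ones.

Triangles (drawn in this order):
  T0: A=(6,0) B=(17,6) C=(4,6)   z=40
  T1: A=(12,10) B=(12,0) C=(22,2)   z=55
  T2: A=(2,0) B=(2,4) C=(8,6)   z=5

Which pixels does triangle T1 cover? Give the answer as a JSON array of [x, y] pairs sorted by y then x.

T0:
  2·area = 78
  edge (6, 0)→(17, 6): d=(11,6) inclusive
  edge (17, 6)→(4, 6): d=(-13,0) inclusive
  edge (4, 6)→(6, 0): d=(2,-6) inclusive
    (3,0)@(7, 1): e=[5,65,8] → █
    (4,0)@(9, 1): e=[-7,65,20] → ·
    (2,1)@(5, 3): e=[39,39,0] → █  [on edge]
    (4,1)@(9, 3): e=[15,39,24] → █
    (5,1)@(11, 3): e=[3,39,36] → █
    (6,1)@(13, 3): e=[-9,39,48] → ·
    (2,2)@(5, 5): e=[61,13,4] → █
    (6,2)@(13, 5): e=[13,13,52] → █
    (7,2)@(15, 5): e=[1,13,64] → █
    (8,2)@(17, 5): e=[-11,13,76] → ·
    (2,3)@(5, 7): e=[83,-13,8] → ·
    (3,3)@(7, 7): e=[71,-13,20] → ·
    (1,4)@(3, 9): e=[117,-39,0] → ·  [on edge]
  covered (11 px):
    · · · █ · · · · · · · ·
    · · █ █ █ █ · · · · · ·
    · · █ █ █ █ █ █ · · · ·
    · · · · · · · · · · · ·
    · · · · · · · · · · · ·
T1:
  2·area = 100
  edge (12, 10)→(12, 0): d=(0,-10) inclusive
  edge (12, 0)→(22, 2): d=(10,2) inclusive
  edge (22, 2)→(12, 10): d=(-10,8) inclusive
    (6,0)@(13, 1): e=[10,8,82] → █
    (7,0)@(15, 1): e=[30,4,66] → █
    (8,0)@(17, 1): e=[50,0,50] → █  [on edge]
    (9,0)@(19, 1): e=[70,-4,34] → ·
    (6,1)@(13, 3): e=[10,28,62] → █
    (9,1)@(19, 3): e=[70,16,14] → █
    (10,1)@(21, 3): e=[90,12,-2] → ·
    (6,2)@(13, 5): e=[10,48,42] → █
    (9,2)@(19, 5): e=[70,36,-6] → ·
    (6,3)@(13, 7): e=[10,68,22] → █
    (8,3)@(17, 7): e=[50,60,-10] → ·
    (6,4)@(13, 9): e=[10,88,2] → █
  covered (13 px):
    · · · · · · █ █ █ · · ·
    · · · · · · █ █ █ █ · ·
    · · · · · · █ █ █ · · ·
    · · · · · · █ █ · · · ·
    · · · · · · █ · · · · ·
T2:
  2·area = 24  (B↔C swapped to make it positive)
  edge (2, 0)→(8, 6): d=(6,6) inclusive
  edge (8, 6)→(2, 4): d=(-6,-2) inclusive
  edge (2, 4)→(2, 0): d=(0,-4) inclusive
    (1,0)@(3, 1): e=[0,20,4] → █  [on edge]
    (2,0)@(5, 1): e=[-12,24,12] → ·
    (1,1)@(3, 3): e=[12,8,4] → █
    (2,1)@(5, 3): e=[0,12,12] → █  [on edge]
    (3,1)@(7, 3): e=[-12,16,20] → ·
    (1,2)@(3, 5): e=[24,-4,4] → ·
    (2,2)@(5, 5): e=[12,0,12] → █  [on edge]
    (3,2)@(7, 5): e=[0,4,20] → █  [on edge]
    (4,2)@(9, 5): e=[-12,8,28] → ·
    (2,3)@(5, 7): e=[24,-12,12] → ·
    (3,3)@(7, 7): e=[12,-8,20] → ·
    (4,3)@(9, 7): e=[0,-4,28] → ·  [on edge]
    (5,3)@(11, 7): e=[-12,0,36] → ·  [on edge]
    (5,4)@(11, 9): e=[0,-12,36] → ·  [on edge]
    (8,4)@(17, 9): e=[-36,0,60] → ·  [on edge]
  covered (5 px):
    · █ · · · · · · · · · ·
    · █ █ · · · · · · · · ·
    · · █ █ · · · · · · · ·
    · · · · · · · · · · · ·
    · · · · · · · · · · · ·

Result: [[6,0],[7,0],[8,0],[6,1],[7,1],[8,1],[9,1],[6,2],[7,2],[8,2],[6,3],[7,3],[6,4]]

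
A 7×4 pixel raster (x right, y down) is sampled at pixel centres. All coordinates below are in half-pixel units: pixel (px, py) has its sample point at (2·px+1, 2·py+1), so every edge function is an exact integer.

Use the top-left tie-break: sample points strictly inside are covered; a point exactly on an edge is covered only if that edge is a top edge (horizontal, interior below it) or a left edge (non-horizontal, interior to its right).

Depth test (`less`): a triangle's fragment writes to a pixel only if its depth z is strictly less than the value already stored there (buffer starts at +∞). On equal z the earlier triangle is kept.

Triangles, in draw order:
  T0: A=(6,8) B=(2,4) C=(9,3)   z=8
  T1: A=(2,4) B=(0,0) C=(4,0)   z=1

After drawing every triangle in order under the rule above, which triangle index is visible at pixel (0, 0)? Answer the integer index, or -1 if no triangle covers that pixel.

T0:
  2·area = 32
  edge (6, 8)→(2, 4): d=(-4,-4) top-left  bias=+0
  edge (2, 4)→(9, 3): d=(7,-1) top-left  bias=+0
  edge (9, 3)→(6, 8): d=(-3,5) right/bottom  bias=-1
    (0,1)@(1, 3): e=[0,-8,40] → .  [on edge]
    (4,1)@(9, 3): e=[32,0,0] → .  [on edge]
    (1,2)@(3, 5): e=[0,8,24] → X  [on edge]
    (2,2)@(5, 5): e=[8,10,14] → X
    (3,2)@(7, 5): e=[16,12,4] → X
    (4,2)@(9, 5): e=[24,14,-6] → .
    (1,3)@(3, 7): e=[-8,22,18] → .
    (2,3)@(5, 7): e=[0,24,8] → X  [on edge]
    (3,3)@(7, 7): e=[8,26,-2] → .
  covered (4 px):
    . . . . . . .
    . . . . . . .
    . X X X . . .
    . . X . . . .
T1:
  2·area = 16
  edge (2, 4)→(0, 0): d=(-2,-4) top-left  bias=+0
  edge (0, 0)→(4, 0): d=(4,0) top-left  bias=+0
  edge (4, 0)→(2, 4): d=(-2,4) right/bottom  bias=-1
    (0,0)@(1, 1): e=[2,4,10] → X
    (1,0)@(3, 1): e=[10,4,2] → X
    (2,0)@(5, 1): e=[18,4,-6] → .
    (0,1)@(1, 3): e=[-2,12,6] → .
    (1,1)@(3, 3): e=[6,12,-2] → .
  covered (2 px):
    X X . . . . .
    . . . . . . .
    . . . . . . .
    . . . . . . .

Z-buffer (winner per pixel, '.' = empty):
  1 1 . . . . .
  . . . . . . .
  . 0 0 0 . . .
  . . 0 . . . .

Answer: 1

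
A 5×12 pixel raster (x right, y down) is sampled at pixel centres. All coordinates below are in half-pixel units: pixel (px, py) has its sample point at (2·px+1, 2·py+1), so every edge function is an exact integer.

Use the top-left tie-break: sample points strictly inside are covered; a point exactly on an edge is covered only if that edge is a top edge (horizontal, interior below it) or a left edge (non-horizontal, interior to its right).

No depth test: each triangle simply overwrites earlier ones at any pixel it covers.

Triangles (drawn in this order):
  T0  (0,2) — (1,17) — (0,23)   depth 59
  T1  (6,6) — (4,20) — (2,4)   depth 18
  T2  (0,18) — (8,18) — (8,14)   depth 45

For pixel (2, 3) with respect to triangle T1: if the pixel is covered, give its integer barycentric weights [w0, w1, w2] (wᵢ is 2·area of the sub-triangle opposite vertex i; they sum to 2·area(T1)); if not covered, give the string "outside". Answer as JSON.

T0:
  2·area = 21
  edge (0, 2)→(1, 17): d=(1,15) right/bottom  bias=-1
  edge (1, 17)→(0, 23): d=(-1,6) right/bottom  bias=-1
  edge (0, 23)→(0, 2): d=(0,-21) top-left  bias=+0
    (1,2)@(3, 5): e=[-42,0,63] → ·  [on edge]
    (0,8)@(1, 17): e=[0,0,21] → ·  [on edge]
  covered (0 px):
    · · · · ·
    · · · · ·
    · · · · ·
    · · · · ·
    · · · · ·
    · · · · ·
    · · · · ·
    · · · · ·
    · · · · ·
    · · · · ·
    · · · · ·
    · · · · ·
T1:
  2·area = 60
  edge (6, 6)→(4, 20): d=(-2,14) right/bottom  bias=-1
  edge (4, 20)→(2, 4): d=(-2,-16) top-left  bias=+0
  edge (2, 4)→(6, 6): d=(4,2) right/bottom  bias=-1
    (1,2)@(3, 5): e=[44,14,2] → #
    (2,2)@(5, 5): e=[16,46,-2] → ·
    (1,3)@(3, 7): e=[40,10,10] → #
    (2,3)@(5, 7): e=[12,42,6] → #
    (3,3)@(7, 7): e=[-16,74,2] → ·
    (1,4)@(3, 9): e=[36,6,18] → #
    (3,4)@(7, 9): e=[-20,70,10] → ·
    (1,5)@(3, 11): e=[32,2,26] → #
    (3,5)@(7, 11): e=[-24,66,18] → ·
    (1,6)@(3, 13): e=[28,-2,34] → ·
    (2,6)@(5, 13): e=[0,30,30] → ·  [on edge]
  covered (7 px):
    · · · · ·
    · · · · ·
    · # · · ·
    · # # · ·
    · # # · ·
    · # # · ·
    · · · · ·
    · · · · ·
    · · · · ·
    · · · · ·
    · · · · ·
    · · · · ·
T2:
  2·area = 32  (B↔C swapped to make it positive)
  edge (0, 18)→(8, 14): d=(8,-4) top-left  bias=+0
  edge (8, 14)→(8, 18): d=(0,4) right/bottom  bias=-1
  edge (8, 18)→(0, 18): d=(-8,0) right/bottom  bias=-1
    (3,7)@(7, 15): e=[4,4,24] → #
    (4,7)@(9, 15): e=[12,-4,24] → ·
    (1,8)@(3, 17): e=[4,20,8] → #
    (2,8)@(5, 17): e=[12,12,8] → #
    (4,8)@(9, 17): e=[28,-4,8] → ·
    (1,9)@(3, 19): e=[20,20,-8] → ·
    (2,9)@(5, 19): e=[28,12,-8] → ·
    (3,9)@(7, 19): e=[36,4,-8] → ·
  covered (4 px):
    · · · · ·
    · · · · ·
    · · · · ·
    · · · · ·
    · · · · ·
    · · · · ·
    · · · · ·
    · · · # ·
    · # # # ·
    · · · · ·
    · · · · ·
    · · · · ·

Result: [42,6,12]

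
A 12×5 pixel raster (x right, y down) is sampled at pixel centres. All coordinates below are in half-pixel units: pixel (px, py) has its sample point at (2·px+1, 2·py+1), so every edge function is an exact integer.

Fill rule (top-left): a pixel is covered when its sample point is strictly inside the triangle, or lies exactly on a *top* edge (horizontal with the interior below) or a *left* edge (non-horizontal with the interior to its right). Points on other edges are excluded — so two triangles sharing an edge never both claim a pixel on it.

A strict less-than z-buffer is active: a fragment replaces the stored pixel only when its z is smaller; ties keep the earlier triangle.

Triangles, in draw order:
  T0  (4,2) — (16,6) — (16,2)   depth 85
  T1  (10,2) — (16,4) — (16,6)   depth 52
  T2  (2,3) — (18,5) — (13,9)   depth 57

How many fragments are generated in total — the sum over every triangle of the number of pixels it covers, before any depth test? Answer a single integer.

T0:
  2·area = 48  (B↔C swapped to make it positive)
  edge (4, 2)→(16, 2): d=(12,0) top-left  bias=+0
  edge (16, 2)→(16, 6): d=(0,4) right/bottom  bias=-1
  edge (16, 6)→(4, 2): d=(-12,-4) top-left  bias=+0
    (0,0)@(1, 1): e=[-12,60,0] → ·  [on edge]
    (3,1)@(7, 3): e=[12,36,0] → █  [on edge]
    (4,1)@(9, 3): e=[12,28,8] → █
    (5,1)@(11, 3): e=[12,20,16] → █
    (6,1)@(13, 3): e=[12,12,24] → █
    (7,1)@(15, 3): e=[12,4,32] → █
    (8,1)@(17, 3): e=[12,-4,40] → ·
    (3,2)@(7, 5): e=[36,36,-24] → ·
    (4,2)@(9, 5): e=[36,28,-16] → ·
    (5,2)@(11, 5): e=[36,20,-8] → ·
    (6,2)@(13, 5): e=[36,12,0] → █  [on edge]
    (8,2)@(17, 5): e=[36,-4,16] → ·
    (9,3)@(19, 7): e=[60,-12,0] → ·  [on edge]
  covered (7 px):
    · · · · · · · · · · · ·
    · · · █ █ █ █ █ · · · ·
    · · · · · · █ █ · · · ·
    · · · · · · · · · · · ·
    · · · · · · · · · · · ·
T1:
  2·area = 12
  edge (10, 2)→(16, 4): d=(6,2) right/bottom  bias=-1
  edge (16, 4)→(16, 6): d=(0,2) right/bottom  bias=-1
  edge (16, 6)→(10, 2): d=(-6,-4) top-left  bias=+0
    (3,0)@(7, 1): e=[0,18,-6] → ·  [on edge]
    (6,1)@(13, 3): e=[0,6,6] → ·  [on edge]
    (7,2)@(15, 5): e=[8,2,2] → █
    (8,2)@(17, 5): e=[4,-2,10] → ·
    (9,2)@(19, 5): e=[0,-6,18] → ·  [on edge]
    (7,3)@(15, 7): e=[20,2,-10] → ·
  covered (1 px):
    · · · · · · · · · · · ·
    · · · · · · · · · · · ·
    · · · · · · · █ · · · ·
    · · · · · · · · · · · ·
    · · · · · · · · · · · ·
T2:
  2·area = 74
  edge (2, 3)→(18, 5): d=(16,2) right/bottom  bias=-1
  edge (18, 5)→(13, 9): d=(-5,4) right/bottom  bias=-1
  edge (13, 9)→(2, 3): d=(-11,-6) top-left  bias=+0
    (11,0)@(23, 1): e=[-74,0,148] → ·  [on edge]
    (3,2)@(7, 5): e=[22,44,8] → █
    (4,2)@(9, 5): e=[18,36,20] → █
    (5,2)@(11, 5): e=[14,28,32] → █
    (6,2)@(13, 5): e=[10,20,44] → █
    (7,2)@(15, 5): e=[6,12,56] → █
    (8,2)@(17, 5): e=[2,4,68] → █
    (9,2)@(19, 5): e=[-2,-4,80] → ·
    (3,3)@(7, 7): e=[54,34,-14] → ·
    (4,3)@(9, 7): e=[50,26,-2] → ·
    (5,3)@(11, 7): e=[46,18,10] → █
    (8,3)@(17, 7): e=[34,-6,46] → ·
    (6,4)@(13, 9): e=[74,0,0] → ·  [on edge]
  covered (9 px):
    · · · · · · · · · · · ·
    · · · · · · · · · · · ·
    · · · █ █ █ █ █ █ · · ·
    · · · · · █ █ █ · · · ·
    · · · · · · · · · · · ·

Final: 17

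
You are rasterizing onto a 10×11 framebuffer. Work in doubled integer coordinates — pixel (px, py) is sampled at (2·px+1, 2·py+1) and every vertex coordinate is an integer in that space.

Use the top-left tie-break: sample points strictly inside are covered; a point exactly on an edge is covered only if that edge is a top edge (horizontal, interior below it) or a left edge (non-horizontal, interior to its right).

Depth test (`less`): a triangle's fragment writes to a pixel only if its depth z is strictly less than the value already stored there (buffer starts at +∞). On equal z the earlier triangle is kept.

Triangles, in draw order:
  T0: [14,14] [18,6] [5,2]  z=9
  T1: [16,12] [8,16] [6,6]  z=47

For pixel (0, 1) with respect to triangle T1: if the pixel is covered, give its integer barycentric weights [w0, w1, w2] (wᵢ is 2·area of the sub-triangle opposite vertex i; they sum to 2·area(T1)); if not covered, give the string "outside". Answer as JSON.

T0:
  2·area = 120  (B↔C swapped to make it positive)
  edge (14, 14)→(5, 2): d=(-9,-12) top-left  bias=+0
  edge (5, 2)→(18, 6): d=(13,4) right/bottom  bias=-1
  edge (18, 6)→(14, 14): d=(-4,8) right/bottom  bias=-1
    (3,1)@(7, 3): e=[15,5,100] → █
    (4,1)@(9, 3): e=[39,-3,84] → ·
    (3,2)@(7, 5): e=[-3,31,92] → ·
    (4,2)@(9, 5): e=[21,23,76] → █
    (5,2)@(11, 5): e=[45,15,60] → █
    (6,2)@(13, 5): e=[69,7,44] → █
    (7,2)@(15, 5): e=[93,-1,28] → ·
    (4,3)@(9, 7): e=[3,49,68] → █
    (7,3)@(15, 7): e=[75,25,20] → █
    (8,3)@(17, 7): e=[99,17,4] → █
    (9,3)@(19, 7): e=[123,9,-12] → ·
    (4,4)@(9, 9): e=[-15,75,60] → ·
  covered (14 px):
    · · · · · · · · · ·
    · · · █ · · · · · ·
    · · · · █ █ █ · · ·
    · · · · █ █ █ █ █ ·
    · · · · · █ █ █ · ·
    · · · · · · █ █ · ·
    · · · · · · · · · ·
    · · · · · · · · · ·
    · · · · · · · · · ·
    · · · · · · · · · ·
    · · · · · · · · · ·
T1:
  2·area = 88
  edge (16, 12)→(8, 16): d=(-8,4) right/bottom  bias=-1
  edge (8, 16)→(6, 6): d=(-2,-10) top-left  bias=+0
  edge (6, 6)→(16, 12): d=(10,6) right/bottom  bias=-1
    (2,0)@(5, 1): e=[132,0,-44] → ·  [on edge]
    (0,1)@(1, 3): e=[132,-44,0] → ·  [on edge]
    (3,3)@(7, 7): e=[76,8,4] → █
    (4,3)@(9, 7): e=[68,28,-8] → ·
    (3,4)@(7, 9): e=[60,4,24] → █
    (4,4)@(9, 9): e=[52,24,12] → █
    (5,4)@(11, 9): e=[44,44,0] → ·  [on edge]
    (3,5)@(7, 11): e=[44,0,44] → █  [on edge]
    (5,5)@(11, 11): e=[28,40,20] → █
    (6,5)@(13, 11): e=[20,60,8] → █
    (7,5)@(15, 11): e=[12,80,-4] → ·
    (3,6)@(7, 13): e=[28,-4,64] → ·
    (4,10)@(9, 21): e=[-44,0,132] → ·  [on edge]
  covered (11 px):
    · · · · · · · · · ·
    · · · · · · · · · ·
    · · · · · · · · · ·
    · · · █ · · · · · ·
    · · · █ █ · · · · ·
    · · · █ █ █ █ · · ·
    · · · · █ █ █ · · ·
    · · · · █ · · · · ·
    · · · · · · · · · ·
    · · · · · · · · · ·
    · · · · · · · · · ·

Final: "outside"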